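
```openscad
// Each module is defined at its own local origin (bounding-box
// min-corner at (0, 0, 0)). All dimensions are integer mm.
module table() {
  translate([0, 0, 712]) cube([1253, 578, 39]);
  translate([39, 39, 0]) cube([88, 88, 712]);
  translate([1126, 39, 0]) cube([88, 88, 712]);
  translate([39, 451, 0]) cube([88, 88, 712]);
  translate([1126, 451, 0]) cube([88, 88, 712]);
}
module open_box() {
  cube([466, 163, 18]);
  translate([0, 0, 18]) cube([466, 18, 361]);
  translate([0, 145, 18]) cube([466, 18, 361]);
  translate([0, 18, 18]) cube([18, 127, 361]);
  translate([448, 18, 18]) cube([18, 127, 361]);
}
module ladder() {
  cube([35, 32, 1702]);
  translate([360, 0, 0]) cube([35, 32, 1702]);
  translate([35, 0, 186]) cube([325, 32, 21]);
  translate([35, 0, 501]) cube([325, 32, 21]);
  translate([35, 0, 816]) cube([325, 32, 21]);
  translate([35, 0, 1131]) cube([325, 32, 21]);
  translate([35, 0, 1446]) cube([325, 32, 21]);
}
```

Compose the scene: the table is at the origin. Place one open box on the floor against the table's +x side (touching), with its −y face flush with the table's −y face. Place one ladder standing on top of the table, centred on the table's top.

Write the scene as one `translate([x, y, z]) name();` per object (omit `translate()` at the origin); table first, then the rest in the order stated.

table();
translate([1253, 0, 0]) open_box();
translate([429, 273, 751]) ladder();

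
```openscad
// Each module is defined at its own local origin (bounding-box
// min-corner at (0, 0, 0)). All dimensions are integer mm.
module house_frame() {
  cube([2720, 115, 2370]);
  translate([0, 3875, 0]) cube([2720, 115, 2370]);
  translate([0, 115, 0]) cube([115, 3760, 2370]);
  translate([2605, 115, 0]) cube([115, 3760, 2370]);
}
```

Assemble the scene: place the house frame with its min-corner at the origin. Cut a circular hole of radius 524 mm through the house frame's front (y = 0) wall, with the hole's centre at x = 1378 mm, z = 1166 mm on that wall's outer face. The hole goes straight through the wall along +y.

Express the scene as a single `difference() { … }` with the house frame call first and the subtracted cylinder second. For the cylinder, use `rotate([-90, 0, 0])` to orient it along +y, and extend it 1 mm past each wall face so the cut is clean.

difference() {
  house_frame();
  translate([1378, -1, 1166]) rotate([-90, 0, 0]) cylinder(h = 117, r = 524);
}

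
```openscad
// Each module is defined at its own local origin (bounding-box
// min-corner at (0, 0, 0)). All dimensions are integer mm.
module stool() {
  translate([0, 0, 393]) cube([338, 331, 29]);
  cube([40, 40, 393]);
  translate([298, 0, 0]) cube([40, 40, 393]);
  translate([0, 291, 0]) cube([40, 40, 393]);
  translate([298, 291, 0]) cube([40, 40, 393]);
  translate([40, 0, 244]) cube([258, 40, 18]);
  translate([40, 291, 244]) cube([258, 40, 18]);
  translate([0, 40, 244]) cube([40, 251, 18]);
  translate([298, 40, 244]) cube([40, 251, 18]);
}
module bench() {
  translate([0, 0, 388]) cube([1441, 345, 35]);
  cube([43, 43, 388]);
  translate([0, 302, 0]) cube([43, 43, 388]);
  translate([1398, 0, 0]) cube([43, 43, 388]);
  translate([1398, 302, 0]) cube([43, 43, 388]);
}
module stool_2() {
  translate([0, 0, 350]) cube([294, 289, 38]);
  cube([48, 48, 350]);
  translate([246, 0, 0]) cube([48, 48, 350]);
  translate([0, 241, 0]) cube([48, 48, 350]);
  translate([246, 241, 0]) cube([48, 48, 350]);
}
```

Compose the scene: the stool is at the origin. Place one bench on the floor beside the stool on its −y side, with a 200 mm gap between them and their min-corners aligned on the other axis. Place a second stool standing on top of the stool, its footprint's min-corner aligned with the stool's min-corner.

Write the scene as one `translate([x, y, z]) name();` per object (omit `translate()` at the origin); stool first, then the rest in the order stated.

stool();
translate([0, -545, 0]) bench();
translate([0, 0, 422]) stool_2();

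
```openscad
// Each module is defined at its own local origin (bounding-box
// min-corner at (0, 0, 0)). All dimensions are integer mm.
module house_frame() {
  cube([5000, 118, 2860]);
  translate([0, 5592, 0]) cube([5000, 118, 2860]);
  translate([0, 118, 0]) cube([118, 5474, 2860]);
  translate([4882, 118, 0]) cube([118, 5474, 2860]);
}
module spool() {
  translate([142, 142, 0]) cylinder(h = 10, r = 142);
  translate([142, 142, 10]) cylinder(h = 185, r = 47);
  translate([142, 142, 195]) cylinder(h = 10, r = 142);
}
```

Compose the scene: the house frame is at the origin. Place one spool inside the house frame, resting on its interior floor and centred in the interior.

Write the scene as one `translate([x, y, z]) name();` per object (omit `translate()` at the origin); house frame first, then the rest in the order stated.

house_frame();
translate([2358, 2713, 0]) spool();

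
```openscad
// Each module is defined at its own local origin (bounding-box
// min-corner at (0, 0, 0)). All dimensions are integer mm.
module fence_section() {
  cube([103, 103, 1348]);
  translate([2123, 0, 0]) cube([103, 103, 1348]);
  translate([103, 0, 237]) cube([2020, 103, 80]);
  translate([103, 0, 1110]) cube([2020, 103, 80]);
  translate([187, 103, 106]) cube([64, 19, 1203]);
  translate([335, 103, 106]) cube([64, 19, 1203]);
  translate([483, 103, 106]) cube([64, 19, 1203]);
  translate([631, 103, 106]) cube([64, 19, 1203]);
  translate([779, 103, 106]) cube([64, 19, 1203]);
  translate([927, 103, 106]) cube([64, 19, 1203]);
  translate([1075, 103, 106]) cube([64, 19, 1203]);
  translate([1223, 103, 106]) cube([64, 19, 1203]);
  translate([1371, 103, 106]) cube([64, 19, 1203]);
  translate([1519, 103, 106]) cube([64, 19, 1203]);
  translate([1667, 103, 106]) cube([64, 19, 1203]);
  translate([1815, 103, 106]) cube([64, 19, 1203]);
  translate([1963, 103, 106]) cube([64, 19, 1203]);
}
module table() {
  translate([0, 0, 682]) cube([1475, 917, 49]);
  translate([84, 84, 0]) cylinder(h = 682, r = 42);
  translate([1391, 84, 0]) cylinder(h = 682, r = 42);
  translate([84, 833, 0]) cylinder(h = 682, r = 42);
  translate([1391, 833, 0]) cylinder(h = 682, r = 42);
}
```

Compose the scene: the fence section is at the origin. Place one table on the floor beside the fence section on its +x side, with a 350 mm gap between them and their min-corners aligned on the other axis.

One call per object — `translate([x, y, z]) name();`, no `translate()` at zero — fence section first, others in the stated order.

fence_section();
translate([2576, 0, 0]) table();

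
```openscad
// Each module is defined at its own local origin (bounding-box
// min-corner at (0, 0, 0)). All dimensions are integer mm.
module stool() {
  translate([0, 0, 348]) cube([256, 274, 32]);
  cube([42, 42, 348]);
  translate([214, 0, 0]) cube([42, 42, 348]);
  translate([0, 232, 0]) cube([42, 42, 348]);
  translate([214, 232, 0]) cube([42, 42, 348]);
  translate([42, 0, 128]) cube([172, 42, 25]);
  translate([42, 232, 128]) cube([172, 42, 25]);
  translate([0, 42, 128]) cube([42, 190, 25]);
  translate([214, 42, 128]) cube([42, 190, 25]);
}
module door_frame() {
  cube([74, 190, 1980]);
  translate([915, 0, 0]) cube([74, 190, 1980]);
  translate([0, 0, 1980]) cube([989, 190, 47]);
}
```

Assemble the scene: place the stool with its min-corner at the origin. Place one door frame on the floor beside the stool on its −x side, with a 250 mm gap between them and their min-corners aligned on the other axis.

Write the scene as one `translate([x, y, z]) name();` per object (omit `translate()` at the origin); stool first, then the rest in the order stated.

stool();
translate([-1239, 0, 0]) door_frame();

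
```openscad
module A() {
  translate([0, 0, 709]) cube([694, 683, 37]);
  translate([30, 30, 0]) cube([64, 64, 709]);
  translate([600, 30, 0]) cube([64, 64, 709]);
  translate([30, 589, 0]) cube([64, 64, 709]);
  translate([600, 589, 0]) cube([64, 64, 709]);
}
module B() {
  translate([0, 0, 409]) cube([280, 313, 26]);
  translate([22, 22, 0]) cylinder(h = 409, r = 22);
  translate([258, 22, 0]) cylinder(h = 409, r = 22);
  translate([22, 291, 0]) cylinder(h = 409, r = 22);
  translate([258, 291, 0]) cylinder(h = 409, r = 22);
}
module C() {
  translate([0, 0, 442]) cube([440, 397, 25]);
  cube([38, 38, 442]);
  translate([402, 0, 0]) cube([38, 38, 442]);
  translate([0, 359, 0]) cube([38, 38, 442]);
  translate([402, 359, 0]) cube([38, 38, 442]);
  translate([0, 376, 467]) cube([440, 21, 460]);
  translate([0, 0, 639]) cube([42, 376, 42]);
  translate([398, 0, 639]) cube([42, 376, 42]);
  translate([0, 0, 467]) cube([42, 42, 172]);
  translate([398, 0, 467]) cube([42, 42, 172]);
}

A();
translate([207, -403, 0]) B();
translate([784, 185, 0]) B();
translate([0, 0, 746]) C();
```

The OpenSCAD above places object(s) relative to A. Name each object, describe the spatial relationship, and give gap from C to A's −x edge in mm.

A is a table. B is a stool. C is a chair. Two stools sit around the table at the −y, +x sides. The chair is on top of the table. The gap from the chair to the table's −x edge is 0 mm.

The chair's min-x is at 0; the table's min-x is 0; gap = 0 mm.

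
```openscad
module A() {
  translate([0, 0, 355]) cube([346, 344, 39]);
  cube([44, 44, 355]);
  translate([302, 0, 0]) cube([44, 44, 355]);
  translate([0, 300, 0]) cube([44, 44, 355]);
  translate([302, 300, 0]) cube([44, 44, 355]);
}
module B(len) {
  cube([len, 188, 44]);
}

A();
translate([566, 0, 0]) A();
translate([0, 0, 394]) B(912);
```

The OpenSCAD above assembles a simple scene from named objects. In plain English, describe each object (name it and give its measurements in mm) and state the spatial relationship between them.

A is a four-legged stool. The seat is a 346×344×39 mm slab whose top surface is at z = 394 mm; four square legs, each 44×44 mm in cross-section, run from the floor (z = 0) to the underside of the seat, each flush with a corner of the seat.

B is a rectangular beam 912 mm long (x), 188 mm deep (y), 44 mm thick (z).

The beam spans the tops of two stools placed 220 mm apart, resting at z = 394 mm.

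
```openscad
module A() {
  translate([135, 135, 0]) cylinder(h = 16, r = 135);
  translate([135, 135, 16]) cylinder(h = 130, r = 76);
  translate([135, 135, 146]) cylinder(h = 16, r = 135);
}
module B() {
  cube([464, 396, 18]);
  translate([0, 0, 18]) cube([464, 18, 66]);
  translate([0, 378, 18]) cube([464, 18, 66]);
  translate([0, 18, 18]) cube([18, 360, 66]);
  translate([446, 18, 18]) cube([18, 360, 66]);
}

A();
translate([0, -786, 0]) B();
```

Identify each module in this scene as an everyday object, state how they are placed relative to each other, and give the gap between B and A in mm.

A is a spool. B is an open box. The open box is on the floor beside the spool on its −y side. The gap between the open box and the spool is 390 mm.

The open box's nearest face is 390 mm from the spool's −y face.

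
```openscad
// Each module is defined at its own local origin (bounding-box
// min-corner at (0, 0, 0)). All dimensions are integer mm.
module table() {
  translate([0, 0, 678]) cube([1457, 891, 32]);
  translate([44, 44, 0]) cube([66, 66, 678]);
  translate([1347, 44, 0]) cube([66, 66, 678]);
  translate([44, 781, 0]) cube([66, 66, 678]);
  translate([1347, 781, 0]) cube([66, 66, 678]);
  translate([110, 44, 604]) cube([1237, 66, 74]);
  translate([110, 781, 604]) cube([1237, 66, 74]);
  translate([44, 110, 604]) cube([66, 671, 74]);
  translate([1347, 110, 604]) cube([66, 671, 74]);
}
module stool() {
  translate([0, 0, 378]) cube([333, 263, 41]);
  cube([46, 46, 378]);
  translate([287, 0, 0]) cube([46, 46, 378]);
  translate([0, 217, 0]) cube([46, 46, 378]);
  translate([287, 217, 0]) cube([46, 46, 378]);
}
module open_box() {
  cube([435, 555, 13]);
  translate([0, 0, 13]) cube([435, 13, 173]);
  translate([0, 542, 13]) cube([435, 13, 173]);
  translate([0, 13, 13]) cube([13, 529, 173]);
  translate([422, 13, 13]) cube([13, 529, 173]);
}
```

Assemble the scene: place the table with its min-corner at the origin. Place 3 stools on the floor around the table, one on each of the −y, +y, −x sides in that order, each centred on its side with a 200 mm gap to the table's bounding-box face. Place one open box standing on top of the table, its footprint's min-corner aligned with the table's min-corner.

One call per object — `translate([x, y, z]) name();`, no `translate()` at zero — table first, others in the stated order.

table();
translate([562, -463, 0]) stool();
translate([562, 1091, 0]) stool();
translate([-533, 314, 0]) stool();
translate([0, 0, 710]) open_box();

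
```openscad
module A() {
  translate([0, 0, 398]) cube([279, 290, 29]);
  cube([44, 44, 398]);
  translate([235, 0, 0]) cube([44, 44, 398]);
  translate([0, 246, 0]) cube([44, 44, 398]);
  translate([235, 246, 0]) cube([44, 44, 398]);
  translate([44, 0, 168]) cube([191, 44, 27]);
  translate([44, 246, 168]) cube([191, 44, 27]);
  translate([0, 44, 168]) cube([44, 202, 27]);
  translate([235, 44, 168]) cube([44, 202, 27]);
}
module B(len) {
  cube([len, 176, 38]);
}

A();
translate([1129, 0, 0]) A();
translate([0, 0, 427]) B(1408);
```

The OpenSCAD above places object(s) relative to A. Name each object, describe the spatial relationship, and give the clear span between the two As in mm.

A is a stool. B is a beam. A beam spans the tops of two stools. The clear span between the two stools is 850 mm.

Second stool starts at x = 1129; first ends at x = 279; clear span = 1129 − 279 = 850 mm.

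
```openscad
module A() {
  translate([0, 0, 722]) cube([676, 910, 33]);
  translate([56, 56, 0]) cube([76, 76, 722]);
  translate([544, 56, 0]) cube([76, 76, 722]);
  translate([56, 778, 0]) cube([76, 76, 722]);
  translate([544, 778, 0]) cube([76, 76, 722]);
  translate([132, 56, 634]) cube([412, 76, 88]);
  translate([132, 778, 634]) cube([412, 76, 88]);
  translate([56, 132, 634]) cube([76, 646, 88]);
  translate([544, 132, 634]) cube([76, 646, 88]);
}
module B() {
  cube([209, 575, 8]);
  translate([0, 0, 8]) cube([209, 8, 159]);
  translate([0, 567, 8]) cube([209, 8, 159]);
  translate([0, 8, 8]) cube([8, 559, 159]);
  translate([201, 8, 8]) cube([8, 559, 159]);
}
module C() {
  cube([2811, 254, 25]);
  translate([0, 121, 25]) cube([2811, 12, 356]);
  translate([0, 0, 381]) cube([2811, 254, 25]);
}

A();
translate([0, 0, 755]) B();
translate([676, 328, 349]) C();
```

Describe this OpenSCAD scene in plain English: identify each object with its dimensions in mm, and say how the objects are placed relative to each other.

A is a rectangular dining table. The top is 676×910×33 mm with its upper surface at z = 755 mm. It stands on four 76×76 mm square legs, each inset 56 mm from the nearest pair of top edges, running from the floor to the underside of the top. Four apron rails, 76 mm thick and 88 mm tall, run between adjacent legs with their top edges flush with the underside of the top and their outer faces flush with the legs' outer faces.

B is an open storage box with external size 209×575×167 mm and wall thickness 8 mm (the base is also 8 mm thick). The base covers the whole footprint; the four walls stand on the base, with the y-facing walls full-width and the x-facing walls fitting between their inner faces.

C is an I-beam lying along x, 2811 mm long. Overall section height 406 mm. Two flanges 254 mm wide (y) and 25 mm thick, one on the floor and one at the top; a web 12 mm thick runs between them, centred on the flange width.

The open box is on top of the table. The I-beam is beside the table with their tops flush at z = 755.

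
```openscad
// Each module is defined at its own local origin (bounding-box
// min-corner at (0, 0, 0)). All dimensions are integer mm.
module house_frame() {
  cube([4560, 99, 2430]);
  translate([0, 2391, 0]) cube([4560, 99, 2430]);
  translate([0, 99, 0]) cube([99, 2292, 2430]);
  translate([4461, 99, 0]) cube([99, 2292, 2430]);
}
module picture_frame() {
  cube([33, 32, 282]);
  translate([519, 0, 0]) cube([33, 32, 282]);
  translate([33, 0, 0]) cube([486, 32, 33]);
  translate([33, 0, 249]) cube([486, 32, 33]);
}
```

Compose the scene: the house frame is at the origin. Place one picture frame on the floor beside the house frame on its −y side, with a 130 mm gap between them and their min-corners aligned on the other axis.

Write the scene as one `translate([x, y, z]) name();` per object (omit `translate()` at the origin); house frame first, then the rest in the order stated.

house_frame();
translate([0, -162, 0]) picture_frame();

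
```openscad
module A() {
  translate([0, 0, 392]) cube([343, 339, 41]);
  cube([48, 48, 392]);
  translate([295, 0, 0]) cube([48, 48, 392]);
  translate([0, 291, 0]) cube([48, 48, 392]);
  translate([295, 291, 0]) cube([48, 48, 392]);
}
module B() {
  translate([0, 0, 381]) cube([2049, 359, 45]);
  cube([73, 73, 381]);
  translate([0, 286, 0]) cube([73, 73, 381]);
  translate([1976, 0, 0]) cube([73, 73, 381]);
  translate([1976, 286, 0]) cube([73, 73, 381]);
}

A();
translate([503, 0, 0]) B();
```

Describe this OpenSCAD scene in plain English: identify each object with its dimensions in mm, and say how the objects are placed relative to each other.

A is a four-legged stool. The seat is a 343×339×41 mm slab whose top surface is at z = 433 mm; four square legs, each 48×48 mm in cross-section, run from the floor (z = 0) to the underside of the seat, each flush with a corner of the seat.

B is a bench: a 2049×359 mm seat slab, 45 mm thick, top at z = 426 mm, on four 73×73 mm square legs flush with the seat corners and standing on z = 0.

The bench is on the floor beside the stool on its +x side.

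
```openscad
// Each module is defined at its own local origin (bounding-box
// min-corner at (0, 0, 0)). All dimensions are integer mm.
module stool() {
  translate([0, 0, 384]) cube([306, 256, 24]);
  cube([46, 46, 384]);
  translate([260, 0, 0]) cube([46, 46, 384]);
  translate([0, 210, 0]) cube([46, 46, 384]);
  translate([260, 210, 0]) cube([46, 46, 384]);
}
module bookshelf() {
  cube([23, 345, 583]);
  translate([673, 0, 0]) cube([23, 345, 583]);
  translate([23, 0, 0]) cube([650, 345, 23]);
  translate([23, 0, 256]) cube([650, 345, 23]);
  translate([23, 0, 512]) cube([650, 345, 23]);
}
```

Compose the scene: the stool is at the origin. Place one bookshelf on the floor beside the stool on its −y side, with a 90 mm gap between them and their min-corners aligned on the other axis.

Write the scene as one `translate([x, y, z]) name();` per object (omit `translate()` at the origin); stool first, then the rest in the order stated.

stool();
translate([0, -435, 0]) bookshelf();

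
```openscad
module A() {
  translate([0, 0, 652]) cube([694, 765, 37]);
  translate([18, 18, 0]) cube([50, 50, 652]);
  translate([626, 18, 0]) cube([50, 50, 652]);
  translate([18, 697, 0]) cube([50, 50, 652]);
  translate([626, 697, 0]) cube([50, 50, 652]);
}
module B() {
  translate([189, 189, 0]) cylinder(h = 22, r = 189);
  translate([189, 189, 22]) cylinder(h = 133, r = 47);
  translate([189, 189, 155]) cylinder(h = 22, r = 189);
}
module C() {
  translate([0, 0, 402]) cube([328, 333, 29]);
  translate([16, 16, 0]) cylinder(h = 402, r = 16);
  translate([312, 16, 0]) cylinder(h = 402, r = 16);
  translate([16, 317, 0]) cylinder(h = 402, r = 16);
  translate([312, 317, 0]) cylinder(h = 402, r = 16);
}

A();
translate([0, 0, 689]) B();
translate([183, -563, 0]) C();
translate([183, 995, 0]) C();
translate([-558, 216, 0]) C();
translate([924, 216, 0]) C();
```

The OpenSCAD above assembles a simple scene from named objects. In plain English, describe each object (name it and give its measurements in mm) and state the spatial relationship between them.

A is a rectangular dining table. The top is 694×765×37 mm with its upper surface at z = 689 mm. It stands on four 50×50 mm square legs, each inset 18 mm from the nearest pair of top edges, running from the floor to the underside of the top.

B is a spool: two coaxial disc flanges of radius 189 mm and thickness 22 mm, joined by a core cylinder of radius 47 mm and height 133 mm. The lower flange rests on z = 0 and the three cylinders share a vertical axis.

C is a simple wooden stool: a rectangular seat 328 mm (x) by 333 mm (y), 29 mm thick, top face at z = 431 mm, on four round legs, each 32 mm in diameter. The legs rest on z = 0, each leg's axis is inset half a diameter from the nearest pair of seat edges (so the leg's bounding box is flush with the corner).

The spool is on top of the table. Four stools sit around the table at the −y, +y, −x, +x sides.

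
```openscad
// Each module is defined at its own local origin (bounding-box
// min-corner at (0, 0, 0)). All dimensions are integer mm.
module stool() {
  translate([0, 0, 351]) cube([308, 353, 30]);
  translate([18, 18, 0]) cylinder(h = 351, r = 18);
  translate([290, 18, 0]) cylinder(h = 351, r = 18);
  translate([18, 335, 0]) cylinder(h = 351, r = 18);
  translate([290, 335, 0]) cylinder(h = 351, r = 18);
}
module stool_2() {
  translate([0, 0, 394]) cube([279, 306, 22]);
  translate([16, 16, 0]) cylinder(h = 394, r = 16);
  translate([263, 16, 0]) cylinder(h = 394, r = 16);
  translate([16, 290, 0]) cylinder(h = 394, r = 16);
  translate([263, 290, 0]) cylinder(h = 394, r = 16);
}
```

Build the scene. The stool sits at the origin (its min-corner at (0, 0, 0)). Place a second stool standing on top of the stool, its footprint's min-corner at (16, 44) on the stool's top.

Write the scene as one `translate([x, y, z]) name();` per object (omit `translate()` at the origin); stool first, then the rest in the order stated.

stool();
translate([16, 44, 381]) stool_2();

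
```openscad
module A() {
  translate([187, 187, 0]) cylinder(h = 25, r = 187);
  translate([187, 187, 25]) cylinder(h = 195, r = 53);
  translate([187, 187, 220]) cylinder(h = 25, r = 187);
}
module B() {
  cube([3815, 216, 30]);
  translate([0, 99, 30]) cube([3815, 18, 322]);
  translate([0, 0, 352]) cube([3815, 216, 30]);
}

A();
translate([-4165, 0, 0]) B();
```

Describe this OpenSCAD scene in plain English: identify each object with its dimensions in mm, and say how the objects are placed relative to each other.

A is a spool: two coaxial disc flanges of radius 187 mm and thickness 25 mm, joined by a core cylinder of radius 53 mm and height 195 mm. The lower flange rests on z = 0 and the three cylinders share a vertical axis.

B is an I-beam lying along x, 3815 mm long. Overall section height 382 mm. Two flanges 216 mm wide (y) and 30 mm thick, one on the floor and one at the top; a web 18 mm thick runs between them, centred on the flange width.

The I-beam is on the floor beside the spool on its −x side.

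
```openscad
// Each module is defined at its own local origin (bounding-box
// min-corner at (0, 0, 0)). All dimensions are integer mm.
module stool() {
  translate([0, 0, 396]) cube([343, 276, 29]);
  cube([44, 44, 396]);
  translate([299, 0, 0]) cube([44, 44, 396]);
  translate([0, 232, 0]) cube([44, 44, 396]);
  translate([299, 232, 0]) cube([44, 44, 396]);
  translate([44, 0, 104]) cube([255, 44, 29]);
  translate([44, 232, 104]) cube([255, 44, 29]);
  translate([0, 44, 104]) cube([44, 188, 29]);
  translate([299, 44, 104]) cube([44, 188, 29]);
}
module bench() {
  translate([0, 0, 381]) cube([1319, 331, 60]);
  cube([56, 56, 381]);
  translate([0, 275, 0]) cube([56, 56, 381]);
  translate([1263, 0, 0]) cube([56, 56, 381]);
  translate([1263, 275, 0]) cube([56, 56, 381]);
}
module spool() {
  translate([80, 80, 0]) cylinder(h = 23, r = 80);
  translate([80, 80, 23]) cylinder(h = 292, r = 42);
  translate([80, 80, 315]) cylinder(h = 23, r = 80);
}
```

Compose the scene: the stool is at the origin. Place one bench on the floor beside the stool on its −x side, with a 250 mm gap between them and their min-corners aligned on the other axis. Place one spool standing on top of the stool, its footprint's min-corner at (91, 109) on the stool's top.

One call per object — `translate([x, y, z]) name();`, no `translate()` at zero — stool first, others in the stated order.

stool();
translate([-1569, 0, 0]) bench();
translate([91, 109, 425]) spool();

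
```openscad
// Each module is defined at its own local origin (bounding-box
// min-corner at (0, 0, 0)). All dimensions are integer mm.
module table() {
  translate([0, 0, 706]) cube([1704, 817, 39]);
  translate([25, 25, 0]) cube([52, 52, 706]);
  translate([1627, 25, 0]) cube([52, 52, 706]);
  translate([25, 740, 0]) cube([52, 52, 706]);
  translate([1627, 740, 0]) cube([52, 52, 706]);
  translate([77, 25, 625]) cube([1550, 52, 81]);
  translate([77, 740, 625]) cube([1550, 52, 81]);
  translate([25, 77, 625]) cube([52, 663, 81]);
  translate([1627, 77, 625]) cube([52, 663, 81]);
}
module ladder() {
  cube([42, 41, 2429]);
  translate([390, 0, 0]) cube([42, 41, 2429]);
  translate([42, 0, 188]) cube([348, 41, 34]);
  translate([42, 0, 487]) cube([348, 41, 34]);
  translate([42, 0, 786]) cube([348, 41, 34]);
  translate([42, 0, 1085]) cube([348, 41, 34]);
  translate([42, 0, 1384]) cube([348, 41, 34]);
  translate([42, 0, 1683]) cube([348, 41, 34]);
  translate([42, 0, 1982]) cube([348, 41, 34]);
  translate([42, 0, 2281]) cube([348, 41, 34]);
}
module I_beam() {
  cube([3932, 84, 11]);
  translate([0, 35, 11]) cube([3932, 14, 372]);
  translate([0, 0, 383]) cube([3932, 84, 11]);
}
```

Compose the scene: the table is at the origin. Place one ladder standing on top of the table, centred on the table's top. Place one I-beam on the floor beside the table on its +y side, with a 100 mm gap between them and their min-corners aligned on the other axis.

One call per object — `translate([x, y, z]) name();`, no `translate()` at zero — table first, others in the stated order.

table();
translate([636, 388, 745]) ladder();
translate([0, 917, 0]) I_beam();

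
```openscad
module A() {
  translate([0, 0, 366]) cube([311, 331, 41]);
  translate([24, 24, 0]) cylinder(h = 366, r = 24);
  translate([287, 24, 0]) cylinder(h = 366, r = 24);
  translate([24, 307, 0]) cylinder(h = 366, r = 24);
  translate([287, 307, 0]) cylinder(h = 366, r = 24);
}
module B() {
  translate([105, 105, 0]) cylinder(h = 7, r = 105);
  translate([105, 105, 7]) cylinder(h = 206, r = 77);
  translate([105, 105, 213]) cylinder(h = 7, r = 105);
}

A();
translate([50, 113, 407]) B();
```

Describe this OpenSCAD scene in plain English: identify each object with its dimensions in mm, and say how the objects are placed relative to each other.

A is a four-legged stool. The seat is a 311×331×41 mm slab whose top surface is at z = 407 mm; four round legs, each 48 mm in diameter, run from the floor (z = 0) to the underside of the seat, each leg's axis is inset half a diameter from the nearest pair of seat edges (so the leg's bounding box is flush with the corner).

B is a spool: two coaxial disc flanges of radius 105 mm and thickness 7 mm, joined by a core cylinder of radius 77 mm and height 206 mm. The lower flange rests on z = 0 and the three cylinders share a vertical axis.

The spool is on top of the stool.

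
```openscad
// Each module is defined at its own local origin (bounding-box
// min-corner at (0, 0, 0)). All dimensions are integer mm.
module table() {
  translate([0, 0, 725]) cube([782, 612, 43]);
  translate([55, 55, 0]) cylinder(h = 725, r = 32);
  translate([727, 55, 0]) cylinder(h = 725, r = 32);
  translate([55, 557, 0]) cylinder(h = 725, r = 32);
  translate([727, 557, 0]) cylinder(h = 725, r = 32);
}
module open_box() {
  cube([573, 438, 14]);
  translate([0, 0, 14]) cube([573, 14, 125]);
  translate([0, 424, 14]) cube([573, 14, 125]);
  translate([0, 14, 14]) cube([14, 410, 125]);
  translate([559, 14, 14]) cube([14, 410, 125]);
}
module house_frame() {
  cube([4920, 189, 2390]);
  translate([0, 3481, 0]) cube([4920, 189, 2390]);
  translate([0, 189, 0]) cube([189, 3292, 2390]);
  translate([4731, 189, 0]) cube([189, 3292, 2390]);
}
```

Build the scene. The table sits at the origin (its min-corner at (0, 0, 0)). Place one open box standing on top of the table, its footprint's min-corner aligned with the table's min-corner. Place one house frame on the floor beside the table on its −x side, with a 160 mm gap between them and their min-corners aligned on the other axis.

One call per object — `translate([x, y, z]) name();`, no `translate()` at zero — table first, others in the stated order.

table();
translate([0, 0, 768]) open_box();
translate([-5080, 0, 0]) house_frame();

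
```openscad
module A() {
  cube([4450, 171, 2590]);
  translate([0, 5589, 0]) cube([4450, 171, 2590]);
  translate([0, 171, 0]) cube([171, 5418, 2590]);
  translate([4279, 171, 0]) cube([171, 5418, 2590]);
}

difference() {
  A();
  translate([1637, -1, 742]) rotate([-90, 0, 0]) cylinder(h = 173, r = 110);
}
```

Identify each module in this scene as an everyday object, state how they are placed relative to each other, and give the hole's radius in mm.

The subtracted cylinder has r = 110 mm.

A is a house frame. The house frame has a circular hole through its front wall. The hole's radius is 110 mm.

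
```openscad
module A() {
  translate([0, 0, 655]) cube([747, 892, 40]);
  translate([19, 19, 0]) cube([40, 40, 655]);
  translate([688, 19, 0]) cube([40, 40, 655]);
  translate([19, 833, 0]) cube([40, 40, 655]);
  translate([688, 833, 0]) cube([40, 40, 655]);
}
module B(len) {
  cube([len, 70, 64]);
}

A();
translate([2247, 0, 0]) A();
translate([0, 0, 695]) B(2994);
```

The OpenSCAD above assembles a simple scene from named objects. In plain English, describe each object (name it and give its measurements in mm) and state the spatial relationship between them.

A is a table with a 747×892 mm rectangular top, 40 mm thick, top surface at z = 695 mm, supported by four 40×40 mm square legs, each inset 19 mm from the nearest pair of top edges, running from the floor.

B is a rectangular beam 2994 mm long (x), 70 mm deep (y), 64 mm thick (z).

The beam spans the tops of two tables placed 1500 mm apart, resting at z = 695 mm.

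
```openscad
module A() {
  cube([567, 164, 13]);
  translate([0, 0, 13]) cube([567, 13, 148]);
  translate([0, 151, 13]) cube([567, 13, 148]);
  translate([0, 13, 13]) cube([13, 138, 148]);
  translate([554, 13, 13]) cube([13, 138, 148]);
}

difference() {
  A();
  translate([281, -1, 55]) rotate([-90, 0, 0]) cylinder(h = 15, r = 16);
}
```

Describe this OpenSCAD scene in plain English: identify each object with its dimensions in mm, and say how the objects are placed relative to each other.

A is an open-topped rectangular box: outside dimensions 567×164×161 mm, with a uniform wall and base thickness of 13 mm. The base is a full 567×164 slab on the floor; four walls sit on top of the base. The front and back walls (the −y and +y sides) span the full width; the two side walls fit between them.

The open box has a circular hole of radius 16 mm through its front wall, centred at (x = 281, z = 55).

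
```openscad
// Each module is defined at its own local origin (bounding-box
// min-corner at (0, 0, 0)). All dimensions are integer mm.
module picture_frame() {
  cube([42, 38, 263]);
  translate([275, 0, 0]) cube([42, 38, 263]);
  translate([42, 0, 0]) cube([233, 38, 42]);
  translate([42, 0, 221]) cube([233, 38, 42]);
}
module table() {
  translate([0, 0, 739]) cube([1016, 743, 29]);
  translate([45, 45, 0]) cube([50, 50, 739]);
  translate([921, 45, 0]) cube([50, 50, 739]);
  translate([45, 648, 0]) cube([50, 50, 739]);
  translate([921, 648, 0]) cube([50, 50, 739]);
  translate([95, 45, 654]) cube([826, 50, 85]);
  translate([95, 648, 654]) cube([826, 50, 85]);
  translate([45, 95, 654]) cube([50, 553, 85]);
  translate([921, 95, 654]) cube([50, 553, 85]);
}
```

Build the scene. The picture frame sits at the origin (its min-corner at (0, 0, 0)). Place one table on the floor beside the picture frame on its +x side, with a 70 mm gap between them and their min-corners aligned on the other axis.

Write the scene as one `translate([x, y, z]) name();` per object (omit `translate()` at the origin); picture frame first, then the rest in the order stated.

picture_frame();
translate([387, 0, 0]) table();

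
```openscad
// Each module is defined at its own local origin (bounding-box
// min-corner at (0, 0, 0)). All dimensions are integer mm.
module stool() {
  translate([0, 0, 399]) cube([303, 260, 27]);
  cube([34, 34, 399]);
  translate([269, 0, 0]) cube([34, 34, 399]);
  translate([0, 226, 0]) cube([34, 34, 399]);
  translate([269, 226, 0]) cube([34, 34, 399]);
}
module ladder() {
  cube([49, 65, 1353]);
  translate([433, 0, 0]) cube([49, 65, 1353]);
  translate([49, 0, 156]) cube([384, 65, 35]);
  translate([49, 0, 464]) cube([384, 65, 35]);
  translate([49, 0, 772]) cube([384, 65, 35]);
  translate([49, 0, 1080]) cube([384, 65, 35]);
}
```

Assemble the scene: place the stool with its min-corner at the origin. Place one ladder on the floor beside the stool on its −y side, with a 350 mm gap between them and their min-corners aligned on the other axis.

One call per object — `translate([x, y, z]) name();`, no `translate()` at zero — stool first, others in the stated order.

stool();
translate([0, -415, 0]) ladder();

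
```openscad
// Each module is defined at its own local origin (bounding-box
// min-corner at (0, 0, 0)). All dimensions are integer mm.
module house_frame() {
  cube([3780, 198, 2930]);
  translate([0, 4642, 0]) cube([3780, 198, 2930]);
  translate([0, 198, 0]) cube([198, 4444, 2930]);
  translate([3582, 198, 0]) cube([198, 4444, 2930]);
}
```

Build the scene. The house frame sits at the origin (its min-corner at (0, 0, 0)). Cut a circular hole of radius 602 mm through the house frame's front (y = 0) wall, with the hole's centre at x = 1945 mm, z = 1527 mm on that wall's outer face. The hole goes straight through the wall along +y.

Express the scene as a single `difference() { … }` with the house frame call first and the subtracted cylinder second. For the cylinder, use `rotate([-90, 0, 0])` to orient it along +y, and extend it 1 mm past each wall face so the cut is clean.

difference() {
  house_frame();
  translate([1945, -1, 1527]) rotate([-90, 0, 0]) cylinder(h = 200, r = 602);
}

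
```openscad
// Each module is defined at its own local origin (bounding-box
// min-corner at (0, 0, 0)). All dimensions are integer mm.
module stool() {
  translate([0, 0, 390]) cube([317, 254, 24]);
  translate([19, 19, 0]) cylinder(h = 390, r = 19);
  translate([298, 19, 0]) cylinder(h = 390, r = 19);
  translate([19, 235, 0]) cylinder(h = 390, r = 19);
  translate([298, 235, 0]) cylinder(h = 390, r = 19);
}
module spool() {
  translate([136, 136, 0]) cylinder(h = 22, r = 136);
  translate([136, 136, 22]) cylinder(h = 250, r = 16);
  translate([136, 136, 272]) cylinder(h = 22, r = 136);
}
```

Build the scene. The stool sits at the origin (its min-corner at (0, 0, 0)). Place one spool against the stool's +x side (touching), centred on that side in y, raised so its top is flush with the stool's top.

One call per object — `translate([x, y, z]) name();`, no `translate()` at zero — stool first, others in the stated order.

stool();
translate([317, -9, 120]) spool();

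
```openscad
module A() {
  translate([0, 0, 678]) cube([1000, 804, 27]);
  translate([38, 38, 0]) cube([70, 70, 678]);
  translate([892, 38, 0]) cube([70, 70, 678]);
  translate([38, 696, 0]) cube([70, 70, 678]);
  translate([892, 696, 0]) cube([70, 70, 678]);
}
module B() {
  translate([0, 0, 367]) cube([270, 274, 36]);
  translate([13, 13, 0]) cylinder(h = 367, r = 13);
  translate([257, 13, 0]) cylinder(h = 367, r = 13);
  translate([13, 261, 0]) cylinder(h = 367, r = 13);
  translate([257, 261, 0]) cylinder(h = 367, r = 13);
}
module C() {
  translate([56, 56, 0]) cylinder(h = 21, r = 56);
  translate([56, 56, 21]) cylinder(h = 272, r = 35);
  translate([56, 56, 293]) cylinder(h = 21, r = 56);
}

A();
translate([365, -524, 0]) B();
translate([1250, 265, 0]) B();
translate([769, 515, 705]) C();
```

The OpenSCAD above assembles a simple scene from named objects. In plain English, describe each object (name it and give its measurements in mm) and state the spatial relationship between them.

A is a table: top 1000 mm (x) × 804 mm (y), 27 mm thick, upper face at z = 705 mm, on four 70×70 mm square legs, each inset 38 mm from the nearest pair of top edges, running from z = 0 to the bottom of the top.

B is a four-legged stool. The seat is a 270×274×36 mm slab whose top surface is at z = 403 mm; four round legs, each 26 mm in diameter, run from the floor (z = 0) to the underside of the seat, each leg's axis is inset half a diameter from the nearest pair of seat edges (so the leg's bounding box is flush with the corner).

C is a spool: two coaxial disc flanges of radius 56 mm and thickness 21 mm, joined by a core cylinder of radius 35 mm and height 272 mm. The lower flange rests on z = 0 and the three cylinders share a vertical axis.

Two stools sit around the table at the −y, +x sides. The spool is on top of the table.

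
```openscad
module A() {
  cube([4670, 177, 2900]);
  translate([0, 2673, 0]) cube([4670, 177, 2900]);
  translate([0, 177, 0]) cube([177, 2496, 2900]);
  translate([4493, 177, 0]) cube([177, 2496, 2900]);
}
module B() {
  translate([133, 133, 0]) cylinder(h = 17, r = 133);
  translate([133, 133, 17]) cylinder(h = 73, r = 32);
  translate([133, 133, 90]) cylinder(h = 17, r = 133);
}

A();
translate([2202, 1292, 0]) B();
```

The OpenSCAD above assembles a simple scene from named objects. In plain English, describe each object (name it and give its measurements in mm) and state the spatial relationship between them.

A is the wall frame of a small rectangular building: four walls, each 2900 mm tall and 177 mm thick, enclosing a footprint 4670 mm (x) by 2850 mm (y) outside-to-outside, with no floor or roof. The front and back walls (the −y and +y sides) span the full width; the two side walls fit between them.

B is a spool: two coaxial disc flanges of radius 133 mm and thickness 17 mm, joined by a core cylinder of radius 32 mm and height 73 mm. The lower flange rests on z = 0 and the three cylinders share a vertical axis.

The spool sits inside the house frame, centred.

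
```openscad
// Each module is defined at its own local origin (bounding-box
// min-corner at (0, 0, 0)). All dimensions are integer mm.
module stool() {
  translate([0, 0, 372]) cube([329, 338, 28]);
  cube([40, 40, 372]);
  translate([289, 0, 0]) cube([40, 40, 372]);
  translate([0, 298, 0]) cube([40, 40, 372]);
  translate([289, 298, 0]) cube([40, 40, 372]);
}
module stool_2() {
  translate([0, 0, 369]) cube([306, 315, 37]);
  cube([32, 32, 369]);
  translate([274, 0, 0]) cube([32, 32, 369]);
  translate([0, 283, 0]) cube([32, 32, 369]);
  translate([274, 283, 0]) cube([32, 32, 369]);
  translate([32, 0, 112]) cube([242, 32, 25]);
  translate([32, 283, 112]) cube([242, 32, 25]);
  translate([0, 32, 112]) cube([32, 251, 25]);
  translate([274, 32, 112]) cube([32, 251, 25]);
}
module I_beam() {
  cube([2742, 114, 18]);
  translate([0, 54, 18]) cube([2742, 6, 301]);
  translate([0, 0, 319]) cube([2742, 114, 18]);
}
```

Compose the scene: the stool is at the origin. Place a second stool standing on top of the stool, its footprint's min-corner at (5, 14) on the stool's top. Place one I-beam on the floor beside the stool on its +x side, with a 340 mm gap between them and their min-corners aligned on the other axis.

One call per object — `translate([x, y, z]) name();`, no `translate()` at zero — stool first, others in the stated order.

stool();
translate([5, 14, 400]) stool_2();
translate([669, 0, 0]) I_beam();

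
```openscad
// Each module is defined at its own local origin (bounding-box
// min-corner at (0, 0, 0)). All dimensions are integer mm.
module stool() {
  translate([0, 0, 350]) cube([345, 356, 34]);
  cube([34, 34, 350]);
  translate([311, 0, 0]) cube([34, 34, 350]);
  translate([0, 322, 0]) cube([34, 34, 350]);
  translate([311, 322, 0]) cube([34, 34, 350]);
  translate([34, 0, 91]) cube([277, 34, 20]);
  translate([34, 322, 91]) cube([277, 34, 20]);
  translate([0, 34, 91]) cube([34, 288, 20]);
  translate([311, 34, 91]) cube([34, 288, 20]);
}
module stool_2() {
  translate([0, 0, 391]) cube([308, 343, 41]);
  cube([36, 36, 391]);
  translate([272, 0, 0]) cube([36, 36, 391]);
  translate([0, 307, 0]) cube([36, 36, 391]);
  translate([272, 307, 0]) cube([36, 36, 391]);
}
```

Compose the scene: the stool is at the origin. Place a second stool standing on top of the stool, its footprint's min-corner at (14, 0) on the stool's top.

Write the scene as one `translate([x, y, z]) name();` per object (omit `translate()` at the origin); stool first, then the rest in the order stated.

stool();
translate([14, 0, 384]) stool_2();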